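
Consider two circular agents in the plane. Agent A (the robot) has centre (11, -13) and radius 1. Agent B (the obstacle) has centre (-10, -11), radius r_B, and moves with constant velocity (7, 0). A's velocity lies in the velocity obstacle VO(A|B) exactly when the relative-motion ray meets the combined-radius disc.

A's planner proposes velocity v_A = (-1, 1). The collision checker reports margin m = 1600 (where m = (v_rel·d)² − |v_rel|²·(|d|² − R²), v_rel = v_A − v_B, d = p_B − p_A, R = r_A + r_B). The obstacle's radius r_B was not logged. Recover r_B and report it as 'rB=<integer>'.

m = 1600
d = (-21, 2);  v_rel = (-8, 1),  |v_rel|² = 65
v_rel×d = (-8)·(2) − (1)·(-21) = 5
since m = R²·65 − 5²:  R² = (25 + 1600) / 65 = 25
R = √25 = 5  ⇒  r_B = 5 − 1 = 4

rB=4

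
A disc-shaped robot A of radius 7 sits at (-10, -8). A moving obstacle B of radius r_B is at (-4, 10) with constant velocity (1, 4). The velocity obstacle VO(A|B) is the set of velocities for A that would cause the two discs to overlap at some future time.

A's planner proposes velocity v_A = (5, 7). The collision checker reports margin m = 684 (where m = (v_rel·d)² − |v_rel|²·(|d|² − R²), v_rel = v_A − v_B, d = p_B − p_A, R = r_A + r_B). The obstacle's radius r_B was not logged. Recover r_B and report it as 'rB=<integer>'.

m = 684
d = (6, 18);  v_rel = (4, 3),  |v_rel|² = 25
v_rel×d = (4)·(18) − (3)·(6) = 54
since m = R²·25 − 54²:  R² = (2916 + 684) / 25 = 144
R = √144 = 12  ⇒  r_B = 12 − 7 = 5

rB=5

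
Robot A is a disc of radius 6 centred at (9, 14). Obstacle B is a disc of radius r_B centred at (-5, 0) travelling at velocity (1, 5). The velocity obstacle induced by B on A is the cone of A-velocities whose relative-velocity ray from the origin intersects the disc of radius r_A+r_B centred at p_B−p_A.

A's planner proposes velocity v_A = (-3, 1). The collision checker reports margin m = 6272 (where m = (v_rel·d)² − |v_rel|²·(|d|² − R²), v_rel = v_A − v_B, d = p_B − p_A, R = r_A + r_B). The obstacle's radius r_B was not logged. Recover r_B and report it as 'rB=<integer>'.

m = 6272
d = (-14, -14);  v_rel = (-4, -4),  |v_rel|² = 32
v_rel×d = (-4)·(-14) − (-4)·(-14) = 0
since m = R²·32 − 0²:  R² = (0 + 6272) / 32 = 196
R = √196 = 14  ⇒  r_B = 14 − 6 = 8

rB=8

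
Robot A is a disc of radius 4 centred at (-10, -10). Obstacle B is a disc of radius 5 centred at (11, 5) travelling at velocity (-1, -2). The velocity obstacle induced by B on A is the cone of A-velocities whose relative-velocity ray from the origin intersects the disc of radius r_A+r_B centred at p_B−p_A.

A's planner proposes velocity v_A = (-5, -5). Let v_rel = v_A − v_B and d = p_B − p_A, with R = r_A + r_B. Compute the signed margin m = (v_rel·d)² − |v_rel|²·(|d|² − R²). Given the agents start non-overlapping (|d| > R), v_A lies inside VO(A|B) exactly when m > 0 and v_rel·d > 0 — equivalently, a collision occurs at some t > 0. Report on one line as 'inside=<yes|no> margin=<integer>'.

d = (21, 15),  |d|² = 666;  R = 4+5 = 9,  c = 666−9² = 585
v_rel = (-4, -3),  |v_rel|² = 25;  v_rel·d = (-4)·(21) + (-3)·(15) = -129
25·t² + 258·t + 585 = 0  ⇒  m = (-129)² − 25·585 = 2016
m = 2016 > 0,  v_rel·d = -129 < 0  ⇒  outside

inside=no margin=2016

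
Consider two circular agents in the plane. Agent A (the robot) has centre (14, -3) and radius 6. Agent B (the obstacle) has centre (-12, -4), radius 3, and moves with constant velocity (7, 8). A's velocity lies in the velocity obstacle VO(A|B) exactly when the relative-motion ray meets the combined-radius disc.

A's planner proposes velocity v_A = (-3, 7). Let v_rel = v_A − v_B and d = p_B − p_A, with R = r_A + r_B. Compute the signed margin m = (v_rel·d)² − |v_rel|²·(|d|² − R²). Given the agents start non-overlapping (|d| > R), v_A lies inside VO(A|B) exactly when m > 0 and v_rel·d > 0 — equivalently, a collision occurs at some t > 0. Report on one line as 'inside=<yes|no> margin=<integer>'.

d = (-26, -1),  |d|² = 677;  R = 6+3 = 9,  c = 677−9² = 596
v_rel = (-10, -1),  |v_rel|² = 101;  v_rel·d = (-10)·(-26) + (-1)·(-1) = 261
101·t² − 522·t + 596 = 0  ⇒  m = 261² − 101·596 = 7925
m = 7925 > 0,  v_rel·d = 261 > 0  ⇒  inside

inside=yes margin=7925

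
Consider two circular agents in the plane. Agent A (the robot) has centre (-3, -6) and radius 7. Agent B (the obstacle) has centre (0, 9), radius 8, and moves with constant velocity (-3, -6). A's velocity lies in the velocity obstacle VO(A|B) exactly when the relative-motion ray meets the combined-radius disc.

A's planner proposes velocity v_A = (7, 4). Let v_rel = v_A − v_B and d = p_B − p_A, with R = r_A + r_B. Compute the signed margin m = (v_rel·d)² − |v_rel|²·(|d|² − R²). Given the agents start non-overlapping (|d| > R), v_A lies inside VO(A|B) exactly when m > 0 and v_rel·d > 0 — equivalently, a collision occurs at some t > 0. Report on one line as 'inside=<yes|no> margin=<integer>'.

d = (3, 15),  |d|² = 234;  R = 7+8 = 15,  c = 234−15² = 9
v_rel = (10, 10),  |v_rel|² = 200;  v_rel·d = (10)·(3) + (10)·(15) = 180
200·t² − 360·t + 9 = 0  ⇒  m = 180² − 200·9 = 30600
m = 30600 > 0,  v_rel·d = 180 > 0  ⇒  inside

inside=yes margin=30600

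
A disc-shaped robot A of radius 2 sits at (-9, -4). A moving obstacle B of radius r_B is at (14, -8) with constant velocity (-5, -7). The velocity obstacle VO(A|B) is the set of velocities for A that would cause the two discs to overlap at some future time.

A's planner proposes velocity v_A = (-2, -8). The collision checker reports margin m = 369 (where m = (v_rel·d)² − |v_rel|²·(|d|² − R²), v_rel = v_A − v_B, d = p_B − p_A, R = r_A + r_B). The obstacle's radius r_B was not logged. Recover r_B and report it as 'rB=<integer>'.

m = 369
d = (23, -4);  v_rel = (3, -1),  |v_rel|² = 10
v_rel×d = (3)·(-4) − (-1)·(23) = 11
since m = R²·10 − 11²:  R² = (121 + 369) / 10 = 49
R = √49 = 7  ⇒  r_B = 7 − 2 = 5

rB=5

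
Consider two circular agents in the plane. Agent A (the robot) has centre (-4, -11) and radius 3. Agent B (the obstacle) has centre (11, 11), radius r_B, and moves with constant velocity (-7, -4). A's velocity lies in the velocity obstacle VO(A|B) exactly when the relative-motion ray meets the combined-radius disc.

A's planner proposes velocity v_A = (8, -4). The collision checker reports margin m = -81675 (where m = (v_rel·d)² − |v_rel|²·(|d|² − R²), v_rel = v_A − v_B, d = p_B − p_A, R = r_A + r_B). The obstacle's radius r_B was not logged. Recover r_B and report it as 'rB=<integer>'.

m = -81675
d = (15, 22);  v_rel = (15, 0),  |v_rel|² = 225
v_rel×d = (15)·(22) − (0)·(15) = 330
since m = R²·225 − 330²:  R² = (108900 + -81675) / 225 = 121
R = √121 = 11  ⇒  r_B = 11 − 3 = 8

rB=8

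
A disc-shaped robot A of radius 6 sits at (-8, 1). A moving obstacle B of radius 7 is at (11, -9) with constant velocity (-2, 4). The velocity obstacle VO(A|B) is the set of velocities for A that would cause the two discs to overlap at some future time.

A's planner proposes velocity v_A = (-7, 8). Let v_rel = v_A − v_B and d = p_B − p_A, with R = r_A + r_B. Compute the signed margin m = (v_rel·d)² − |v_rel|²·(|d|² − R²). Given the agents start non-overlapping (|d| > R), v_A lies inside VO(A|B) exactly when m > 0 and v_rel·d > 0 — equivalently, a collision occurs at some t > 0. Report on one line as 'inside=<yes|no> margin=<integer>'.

d = (19, -10),  |d|² = 461;  R = 6+7 = 13,  c = 461−13² = 292
v_rel = (-5, 4),  |v_rel|² = 41;  v_rel·d = (-5)·(19) + (4)·(-10) = -135
41·t² + 270·t + 292 = 0  ⇒  m = (-135)² − 41·292 = 6253
m = 6253 > 0,  v_rel·d = -135 < 0  ⇒  outside

inside=no margin=6253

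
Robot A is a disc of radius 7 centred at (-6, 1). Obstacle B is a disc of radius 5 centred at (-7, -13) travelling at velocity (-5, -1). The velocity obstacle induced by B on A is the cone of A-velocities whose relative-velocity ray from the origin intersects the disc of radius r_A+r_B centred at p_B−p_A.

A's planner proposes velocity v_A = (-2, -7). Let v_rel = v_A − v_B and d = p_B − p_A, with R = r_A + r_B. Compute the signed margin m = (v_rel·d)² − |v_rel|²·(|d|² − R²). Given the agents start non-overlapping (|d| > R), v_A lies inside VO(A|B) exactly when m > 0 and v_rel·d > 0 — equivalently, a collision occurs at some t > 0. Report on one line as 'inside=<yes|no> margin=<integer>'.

d = (-1, -14),  |d|² = 197;  R = 7+5 = 12,  c = 197−12² = 53
v_rel = (3, -6),  |v_rel|² = 45;  v_rel·d = (3)·(-1) + (-6)·(-14) = 81
45·t² − 162·t + 53 = 0  ⇒  m = 81² − 45·53 = 4176
m = 4176 > 0,  v_rel·d = 81 > 0  ⇒  inside

inside=yes margin=4176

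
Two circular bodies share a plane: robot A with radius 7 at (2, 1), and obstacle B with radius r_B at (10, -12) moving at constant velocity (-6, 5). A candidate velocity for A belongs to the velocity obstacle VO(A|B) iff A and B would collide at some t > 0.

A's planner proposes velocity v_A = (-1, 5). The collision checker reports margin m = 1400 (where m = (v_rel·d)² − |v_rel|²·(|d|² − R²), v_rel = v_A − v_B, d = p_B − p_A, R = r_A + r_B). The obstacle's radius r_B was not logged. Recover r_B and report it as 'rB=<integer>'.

m = 1400
d = (8, -13);  v_rel = (5, 0),  |v_rel|² = 25
v_rel×d = (5)·(-13) − (0)·(8) = -65
since m = R²·25 − (-65)²:  R² = (4225 + 1400) / 25 = 225
R = √225 = 15  ⇒  r_B = 15 − 7 = 8

rB=8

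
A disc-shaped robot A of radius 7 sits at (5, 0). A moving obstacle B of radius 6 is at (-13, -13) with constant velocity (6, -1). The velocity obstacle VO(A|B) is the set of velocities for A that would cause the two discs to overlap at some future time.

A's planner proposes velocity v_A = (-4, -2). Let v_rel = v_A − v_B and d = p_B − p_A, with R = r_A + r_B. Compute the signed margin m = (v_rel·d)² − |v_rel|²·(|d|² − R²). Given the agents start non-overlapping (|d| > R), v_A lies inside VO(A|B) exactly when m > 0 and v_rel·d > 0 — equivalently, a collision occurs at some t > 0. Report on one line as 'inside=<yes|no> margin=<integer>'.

d = (-18, -13),  |d|² = 493;  R = 7+6 = 13,  c = 493−13² = 324
v_rel = (-10, -1),  |v_rel|² = 101;  v_rel·d = (-10)·(-18) + (-1)·(-13) = 193
101·t² − 386·t + 324 = 0  ⇒  m = 193² − 101·324 = 4525
m = 4525 > 0,  v_rel·d = 193 > 0  ⇒  inside

inside=yes margin=4525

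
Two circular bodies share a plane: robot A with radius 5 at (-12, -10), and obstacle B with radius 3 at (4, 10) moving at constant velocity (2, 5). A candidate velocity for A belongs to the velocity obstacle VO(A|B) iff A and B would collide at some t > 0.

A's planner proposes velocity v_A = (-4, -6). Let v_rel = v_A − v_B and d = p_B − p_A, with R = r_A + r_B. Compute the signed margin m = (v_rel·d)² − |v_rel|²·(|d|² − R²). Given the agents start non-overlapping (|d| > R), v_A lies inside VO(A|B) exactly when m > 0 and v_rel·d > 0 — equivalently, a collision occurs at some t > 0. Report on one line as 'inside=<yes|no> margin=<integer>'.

d = (16, 20),  |d|² = 656;  R = 5+3 = 8,  c = 656−8² = 592
v_rel = (-6, -11),  |v_rel|² = 157;  v_rel·d = (-6)·(16) + (-11)·(20) = -316
157·t² + 632·t + 592 = 0  ⇒  m = (-316)² − 157·592 = 6912
m = 6912 > 0,  v_rel·d = -316 < 0  ⇒  outside

inside=no margin=6912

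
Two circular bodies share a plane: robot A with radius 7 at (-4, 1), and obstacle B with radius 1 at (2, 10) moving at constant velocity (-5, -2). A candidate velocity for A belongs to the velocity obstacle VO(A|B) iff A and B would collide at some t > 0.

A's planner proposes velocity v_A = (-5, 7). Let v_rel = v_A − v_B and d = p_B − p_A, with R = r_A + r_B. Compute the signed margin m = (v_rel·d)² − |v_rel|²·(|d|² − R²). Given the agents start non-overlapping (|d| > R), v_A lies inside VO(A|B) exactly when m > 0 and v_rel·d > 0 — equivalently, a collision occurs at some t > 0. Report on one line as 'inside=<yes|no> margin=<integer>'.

d = (6, 9),  |d|² = 117;  R = 7+1 = 8,  c = 117−8² = 53
v_rel = (0, 9),  |v_rel|² = 81;  v_rel·d = (0)·(6) + (9)·(9) = 81
81·t² − 162·t + 53 = 0  ⇒  m = 81² − 81·53 = 2268
m = 2268 > 0,  v_rel·d = 81 > 0  ⇒  inside

inside=yes margin=2268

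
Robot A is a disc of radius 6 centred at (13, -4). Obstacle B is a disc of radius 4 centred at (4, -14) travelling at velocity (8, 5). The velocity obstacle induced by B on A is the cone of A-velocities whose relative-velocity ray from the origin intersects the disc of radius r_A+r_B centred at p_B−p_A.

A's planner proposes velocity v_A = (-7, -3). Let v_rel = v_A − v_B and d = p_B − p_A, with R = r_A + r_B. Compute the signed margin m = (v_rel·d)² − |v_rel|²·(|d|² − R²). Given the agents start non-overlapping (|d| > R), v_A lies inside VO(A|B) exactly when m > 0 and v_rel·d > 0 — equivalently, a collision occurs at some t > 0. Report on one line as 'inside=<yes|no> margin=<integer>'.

d = (-9, -10),  |d|² = 181;  R = 6+4 = 10,  c = 181−10² = 81
v_rel = (-15, -8),  |v_rel|² = 289;  v_rel·d = (-15)·(-9) + (-8)·(-10) = 215
289·t² − 430·t + 81 = 0  ⇒  m = 215² − 289·81 = 22816
m = 22816 > 0,  v_rel·d = 215 > 0  ⇒  inside

inside=yes margin=22816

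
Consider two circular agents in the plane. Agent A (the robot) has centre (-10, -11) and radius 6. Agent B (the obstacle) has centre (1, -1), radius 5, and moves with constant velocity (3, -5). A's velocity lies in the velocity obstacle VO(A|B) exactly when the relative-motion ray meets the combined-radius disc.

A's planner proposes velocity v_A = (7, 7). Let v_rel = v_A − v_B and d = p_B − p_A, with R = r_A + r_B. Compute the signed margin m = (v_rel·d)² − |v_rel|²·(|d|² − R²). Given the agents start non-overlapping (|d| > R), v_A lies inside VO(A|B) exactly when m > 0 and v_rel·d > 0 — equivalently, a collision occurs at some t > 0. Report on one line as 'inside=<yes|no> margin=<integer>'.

d = (11, 10),  |d|² = 221;  R = 6+5 = 11,  c = 221−11² = 100
v_rel = (4, 12),  |v_rel|² = 160;  v_rel·d = (4)·(11) + (12)·(10) = 164
160·t² − 328·t + 100 = 0  ⇒  m = 164² − 160·100 = 10896
m = 10896 > 0,  v_rel·d = 164 > 0  ⇒  inside

inside=yes margin=10896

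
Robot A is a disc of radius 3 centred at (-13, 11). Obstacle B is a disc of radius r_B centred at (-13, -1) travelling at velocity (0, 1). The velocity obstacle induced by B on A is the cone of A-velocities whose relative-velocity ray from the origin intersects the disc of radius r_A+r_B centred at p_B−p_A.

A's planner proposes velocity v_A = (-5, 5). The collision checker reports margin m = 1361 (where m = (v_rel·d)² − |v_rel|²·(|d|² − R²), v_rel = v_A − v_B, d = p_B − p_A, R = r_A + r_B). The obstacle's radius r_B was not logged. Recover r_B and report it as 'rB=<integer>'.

m = 1361
d = (0, -12);  v_rel = (-5, 4),  |v_rel|² = 41
v_rel×d = (-5)·(-12) − (4)·(0) = 60
since m = R²·41 − 60²:  R² = (3600 + 1361) / 41 = 121
R = √121 = 11  ⇒  r_B = 11 − 3 = 8

rB=8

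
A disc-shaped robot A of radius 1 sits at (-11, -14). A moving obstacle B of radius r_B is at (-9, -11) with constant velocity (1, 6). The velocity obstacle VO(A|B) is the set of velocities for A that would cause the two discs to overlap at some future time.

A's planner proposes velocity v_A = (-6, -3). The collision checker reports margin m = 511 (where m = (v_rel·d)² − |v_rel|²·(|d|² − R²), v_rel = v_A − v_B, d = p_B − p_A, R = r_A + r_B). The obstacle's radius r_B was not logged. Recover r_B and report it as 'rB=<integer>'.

m = 511
d = (2, 3);  v_rel = (-7, -9),  |v_rel|² = 130
v_rel×d = (-7)·(3) − (-9)·(2) = -3
since m = R²·130 − (-3)²:  R² = (9 + 511) / 130 = 4
R = √4 = 2  ⇒  r_B = 2 − 1 = 1

rB=1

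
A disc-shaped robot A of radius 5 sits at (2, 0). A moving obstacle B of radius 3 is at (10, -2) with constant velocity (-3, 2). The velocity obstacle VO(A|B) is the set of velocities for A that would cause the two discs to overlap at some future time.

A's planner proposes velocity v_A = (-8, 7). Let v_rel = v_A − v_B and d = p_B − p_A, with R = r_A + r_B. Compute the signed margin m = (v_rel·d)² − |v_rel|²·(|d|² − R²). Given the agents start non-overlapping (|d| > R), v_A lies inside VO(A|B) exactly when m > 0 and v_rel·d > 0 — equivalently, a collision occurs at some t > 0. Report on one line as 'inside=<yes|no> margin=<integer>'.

d = (8, -2),  |d|² = 68;  R = 5+3 = 8,  c = 68−8² = 4
v_rel = (-5, 5),  |v_rel|² = 50;  v_rel·d = (-5)·(8) + (5)·(-2) = -50
50·t² + 100·t + 4 = 0  ⇒  m = (-50)² − 50·4 = 2300
m = 2300 > 0,  v_rel·d = -50 < 0  ⇒  outside

inside=no margin=2300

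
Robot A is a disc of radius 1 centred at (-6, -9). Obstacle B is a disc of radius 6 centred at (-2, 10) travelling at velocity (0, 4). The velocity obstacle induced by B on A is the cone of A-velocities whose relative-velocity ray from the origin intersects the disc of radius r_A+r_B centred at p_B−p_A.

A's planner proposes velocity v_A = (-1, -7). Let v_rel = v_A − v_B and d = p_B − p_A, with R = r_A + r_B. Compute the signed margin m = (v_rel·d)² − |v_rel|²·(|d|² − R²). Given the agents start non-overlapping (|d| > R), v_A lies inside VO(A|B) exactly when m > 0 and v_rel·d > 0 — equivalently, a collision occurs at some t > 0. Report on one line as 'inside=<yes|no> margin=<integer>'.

d = (4, 19),  |d|² = 377;  R = 1+6 = 7,  c = 377−7² = 328
v_rel = (-1, -11),  |v_rel|² = 122;  v_rel·d = (-1)·(4) + (-11)·(19) = -213
122·t² + 426·t + 328 = 0  ⇒  m = (-213)² − 122·328 = 5353
m = 5353 > 0,  v_rel·d = -213 < 0  ⇒  outside

inside=no margin=5353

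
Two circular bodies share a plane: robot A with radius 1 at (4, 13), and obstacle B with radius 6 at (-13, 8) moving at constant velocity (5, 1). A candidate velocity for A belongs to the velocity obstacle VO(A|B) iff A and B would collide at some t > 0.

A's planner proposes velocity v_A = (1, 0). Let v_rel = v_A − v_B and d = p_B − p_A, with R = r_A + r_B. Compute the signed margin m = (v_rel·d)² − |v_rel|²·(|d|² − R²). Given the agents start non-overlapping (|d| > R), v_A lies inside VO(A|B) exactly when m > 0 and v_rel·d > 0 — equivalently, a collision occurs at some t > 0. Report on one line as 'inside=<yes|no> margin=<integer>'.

d = (-17, -5),  |d|² = 314;  R = 1+6 = 7,  c = 314−7² = 265
v_rel = (-4, -1),  |v_rel|² = 17;  v_rel·d = (-4)·(-17) + (-1)·(-5) = 73
17·t² − 146·t + 265 = 0  ⇒  m = 73² − 17·265 = 824
m = 824 > 0,  v_rel·d = 73 > 0  ⇒  inside

inside=yes margin=824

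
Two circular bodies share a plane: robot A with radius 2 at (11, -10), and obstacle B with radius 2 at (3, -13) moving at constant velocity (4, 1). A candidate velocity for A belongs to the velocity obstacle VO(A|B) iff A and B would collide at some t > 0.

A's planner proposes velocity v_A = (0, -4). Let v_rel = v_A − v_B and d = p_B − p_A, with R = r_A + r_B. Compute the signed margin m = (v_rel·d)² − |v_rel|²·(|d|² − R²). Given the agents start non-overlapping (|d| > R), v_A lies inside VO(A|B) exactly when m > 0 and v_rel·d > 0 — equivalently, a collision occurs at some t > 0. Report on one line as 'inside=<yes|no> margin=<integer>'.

d = (-8, -3),  |d|² = 73;  R = 2+2 = 4,  c = 73−4² = 57
v_rel = (-4, -5),  |v_rel|² = 41;  v_rel·d = (-4)·(-8) + (-5)·(-3) = 47
41·t² − 94·t + 57 = 0  ⇒  m = 47² − 41·57 = -128
m = -128 < 0,  v_rel·d = 47 > 0  ⇒  outside

inside=no margin=-128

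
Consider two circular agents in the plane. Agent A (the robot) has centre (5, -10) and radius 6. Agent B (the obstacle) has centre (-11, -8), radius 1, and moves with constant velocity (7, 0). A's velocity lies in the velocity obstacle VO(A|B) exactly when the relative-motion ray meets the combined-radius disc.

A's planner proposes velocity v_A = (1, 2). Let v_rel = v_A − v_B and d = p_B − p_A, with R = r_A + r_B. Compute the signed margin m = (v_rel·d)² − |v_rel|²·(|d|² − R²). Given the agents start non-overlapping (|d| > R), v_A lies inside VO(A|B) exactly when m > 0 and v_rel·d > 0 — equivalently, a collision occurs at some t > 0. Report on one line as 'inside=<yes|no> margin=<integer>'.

d = (-16, 2),  |d|² = 260;  R = 6+1 = 7,  c = 260−7² = 211
v_rel = (-6, 2),  |v_rel|² = 40;  v_rel·d = (-6)·(-16) + (2)·(2) = 100
40·t² − 200·t + 211 = 0  ⇒  m = 100² − 40·211 = 1560
m = 1560 > 0,  v_rel·d = 100 > 0  ⇒  inside

inside=yes margin=1560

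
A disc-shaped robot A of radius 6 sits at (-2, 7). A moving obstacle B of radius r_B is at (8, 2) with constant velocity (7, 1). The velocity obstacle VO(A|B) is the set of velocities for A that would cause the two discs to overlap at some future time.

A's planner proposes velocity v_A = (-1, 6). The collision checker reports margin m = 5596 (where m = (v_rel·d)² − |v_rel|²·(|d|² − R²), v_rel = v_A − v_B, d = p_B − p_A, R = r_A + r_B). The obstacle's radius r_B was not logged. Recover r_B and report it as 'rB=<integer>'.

m = 5596
d = (10, -5);  v_rel = (-8, 5),  |v_rel|² = 89
v_rel×d = (-8)·(-5) − (5)·(10) = -10
since m = R²·89 − (-10)²:  R² = (100 + 5596) / 89 = 64
R = √64 = 8  ⇒  r_B = 8 − 6 = 2

rB=2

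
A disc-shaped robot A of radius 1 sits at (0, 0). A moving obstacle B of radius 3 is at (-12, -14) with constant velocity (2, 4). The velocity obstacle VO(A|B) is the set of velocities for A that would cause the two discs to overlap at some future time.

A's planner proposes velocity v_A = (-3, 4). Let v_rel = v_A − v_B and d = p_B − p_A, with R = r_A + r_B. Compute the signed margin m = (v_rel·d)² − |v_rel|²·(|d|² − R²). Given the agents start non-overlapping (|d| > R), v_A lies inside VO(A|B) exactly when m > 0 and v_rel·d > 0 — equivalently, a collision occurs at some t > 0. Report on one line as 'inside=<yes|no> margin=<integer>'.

d = (-12, -14),  |d|² = 340;  R = 1+3 = 4,  c = 340−4² = 324
v_rel = (-5, 0),  |v_rel|² = 25;  v_rel·d = (-5)·(-12) + (0)·(-14) = 60
25·t² − 120·t + 324 = 0  ⇒  m = 60² − 25·324 = -4500
m = -4500 < 0,  v_rel·d = 60 > 0  ⇒  outside

inside=no margin=-4500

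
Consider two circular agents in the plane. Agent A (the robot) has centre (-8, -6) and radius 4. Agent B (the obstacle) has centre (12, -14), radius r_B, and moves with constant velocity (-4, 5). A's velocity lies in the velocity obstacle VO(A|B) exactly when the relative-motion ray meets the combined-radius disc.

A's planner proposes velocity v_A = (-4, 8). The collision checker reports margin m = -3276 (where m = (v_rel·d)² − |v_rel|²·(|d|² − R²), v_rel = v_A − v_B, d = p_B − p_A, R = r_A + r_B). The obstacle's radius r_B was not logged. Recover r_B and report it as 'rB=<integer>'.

m = -3276
d = (20, -8);  v_rel = (0, 3),  |v_rel|² = 9
v_rel×d = (0)·(-8) − (3)·(20) = -60
since m = R²·9 − (-60)²:  R² = (3600 + -3276) / 9 = 36
R = √36 = 6  ⇒  r_B = 6 − 4 = 2

rB=2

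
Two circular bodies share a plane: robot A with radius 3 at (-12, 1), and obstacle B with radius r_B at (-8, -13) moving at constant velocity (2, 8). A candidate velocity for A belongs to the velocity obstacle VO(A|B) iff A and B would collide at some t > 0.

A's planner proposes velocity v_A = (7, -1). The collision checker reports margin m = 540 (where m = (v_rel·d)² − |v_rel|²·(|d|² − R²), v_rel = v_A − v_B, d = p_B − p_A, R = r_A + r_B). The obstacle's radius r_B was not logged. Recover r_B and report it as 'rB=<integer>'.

m = 540
d = (4, -14);  v_rel = (5, -9),  |v_rel|² = 106
v_rel×d = (5)·(-14) − (-9)·(4) = -34
since m = R²·106 − (-34)²:  R² = (1156 + 540) / 106 = 16
R = √16 = 4  ⇒  r_B = 4 − 3 = 1

rB=1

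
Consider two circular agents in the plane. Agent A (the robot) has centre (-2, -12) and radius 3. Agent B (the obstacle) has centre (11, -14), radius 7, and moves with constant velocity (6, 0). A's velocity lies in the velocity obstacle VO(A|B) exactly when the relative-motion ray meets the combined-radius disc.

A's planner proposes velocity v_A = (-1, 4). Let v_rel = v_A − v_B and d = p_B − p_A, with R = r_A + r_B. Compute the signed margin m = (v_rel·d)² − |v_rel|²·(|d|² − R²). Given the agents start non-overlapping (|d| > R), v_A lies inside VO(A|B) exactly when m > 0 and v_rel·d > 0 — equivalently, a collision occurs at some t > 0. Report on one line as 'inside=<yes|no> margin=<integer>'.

d = (13, -2),  |d|² = 173;  R = 3+7 = 10,  c = 173−10² = 73
v_rel = (-7, 4),  |v_rel|² = 65;  v_rel·d = (-7)·(13) + (4)·(-2) = -99
65·t² + 198·t + 73 = 0  ⇒  m = (-99)² − 65·73 = 5056
m = 5056 > 0,  v_rel·d = -99 < 0  ⇒  outside

inside=no margin=5056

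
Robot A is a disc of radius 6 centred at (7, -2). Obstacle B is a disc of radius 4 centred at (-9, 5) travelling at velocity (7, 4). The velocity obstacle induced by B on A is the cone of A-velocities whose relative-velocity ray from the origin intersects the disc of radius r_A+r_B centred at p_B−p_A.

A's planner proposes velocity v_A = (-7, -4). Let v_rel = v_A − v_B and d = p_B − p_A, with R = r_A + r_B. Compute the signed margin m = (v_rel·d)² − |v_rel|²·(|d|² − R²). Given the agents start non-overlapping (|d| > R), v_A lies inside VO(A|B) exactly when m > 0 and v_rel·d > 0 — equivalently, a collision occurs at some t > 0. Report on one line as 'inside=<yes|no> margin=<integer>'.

d = (-16, 7),  |d|² = 305;  R = 6+4 = 10,  c = 305−10² = 205
v_rel = (-14, -8),  |v_rel|² = 260;  v_rel·d = (-14)·(-16) + (-8)·(7) = 168
260·t² − 336·t + 205 = 0  ⇒  m = 168² − 260·205 = -25076
m = -25076 < 0,  v_rel·d = 168 > 0  ⇒  outside

inside=no margin=-25076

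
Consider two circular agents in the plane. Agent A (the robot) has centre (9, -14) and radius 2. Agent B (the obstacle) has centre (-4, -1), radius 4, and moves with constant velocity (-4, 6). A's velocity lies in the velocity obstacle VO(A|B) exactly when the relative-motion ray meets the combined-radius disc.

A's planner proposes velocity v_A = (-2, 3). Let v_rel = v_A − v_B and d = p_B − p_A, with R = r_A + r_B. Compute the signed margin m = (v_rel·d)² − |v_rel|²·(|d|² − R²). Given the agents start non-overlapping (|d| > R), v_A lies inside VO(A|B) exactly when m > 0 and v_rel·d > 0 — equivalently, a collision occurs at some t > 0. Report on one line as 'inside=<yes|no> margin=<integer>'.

d = (-13, 13),  |d|² = 338;  R = 2+4 = 6,  c = 338−6² = 302
v_rel = (2, -3),  |v_rel|² = 13;  v_rel·d = (2)·(-13) + (-3)·(13) = -65
13·t² + 130·t + 302 = 0  ⇒  m = (-65)² − 13·302 = 299
m = 299 > 0,  v_rel·d = -65 < 0  ⇒  outside

inside=no margin=299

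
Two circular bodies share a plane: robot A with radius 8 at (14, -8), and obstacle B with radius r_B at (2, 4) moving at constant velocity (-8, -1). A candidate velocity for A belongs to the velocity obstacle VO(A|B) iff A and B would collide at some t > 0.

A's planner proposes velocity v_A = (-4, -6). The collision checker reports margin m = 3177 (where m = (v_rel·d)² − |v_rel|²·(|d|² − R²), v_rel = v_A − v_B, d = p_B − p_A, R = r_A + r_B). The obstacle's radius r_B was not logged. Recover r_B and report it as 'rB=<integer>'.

m = 3177
d = (-12, 12);  v_rel = (4, -5),  |v_rel|² = 41
v_rel×d = (4)·(12) − (-5)·(-12) = -12
since m = R²·41 − (-12)²:  R² = (144 + 3177) / 41 = 81
R = √81 = 9  ⇒  r_B = 9 − 8 = 1

rB=1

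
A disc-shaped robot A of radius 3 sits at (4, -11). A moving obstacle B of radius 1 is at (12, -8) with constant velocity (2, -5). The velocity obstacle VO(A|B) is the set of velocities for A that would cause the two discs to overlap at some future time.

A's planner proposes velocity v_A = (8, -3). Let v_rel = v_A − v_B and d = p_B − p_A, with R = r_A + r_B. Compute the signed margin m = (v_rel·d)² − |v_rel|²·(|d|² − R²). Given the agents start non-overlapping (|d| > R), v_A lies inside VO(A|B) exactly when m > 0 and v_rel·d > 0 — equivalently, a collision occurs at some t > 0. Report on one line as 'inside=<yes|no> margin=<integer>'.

d = (8, 3),  |d|² = 73;  R = 3+1 = 4,  c = 73−4² = 57
v_rel = (6, 2),  |v_rel|² = 40;  v_rel·d = (6)·(8) + (2)·(3) = 54
40·t² − 108·t + 57 = 0  ⇒  m = 54² − 40·57 = 636
m = 636 > 0,  v_rel·d = 54 > 0  ⇒  inside

inside=yes margin=636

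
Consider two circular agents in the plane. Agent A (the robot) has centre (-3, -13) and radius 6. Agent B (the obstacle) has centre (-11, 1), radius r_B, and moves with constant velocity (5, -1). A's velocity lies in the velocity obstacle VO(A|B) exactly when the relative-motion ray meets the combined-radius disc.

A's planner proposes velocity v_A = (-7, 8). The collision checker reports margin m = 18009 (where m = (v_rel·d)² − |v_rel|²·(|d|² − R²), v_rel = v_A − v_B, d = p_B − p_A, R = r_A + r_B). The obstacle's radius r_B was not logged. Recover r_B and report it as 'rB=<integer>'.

m = 18009
d = (-8, 14);  v_rel = (-12, 9),  |v_rel|² = 225
v_rel×d = (-12)·(14) − (9)·(-8) = -96
since m = R²·225 − (-96)²:  R² = (9216 + 18009) / 225 = 121
R = √121 = 11  ⇒  r_B = 11 − 6 = 5

rB=5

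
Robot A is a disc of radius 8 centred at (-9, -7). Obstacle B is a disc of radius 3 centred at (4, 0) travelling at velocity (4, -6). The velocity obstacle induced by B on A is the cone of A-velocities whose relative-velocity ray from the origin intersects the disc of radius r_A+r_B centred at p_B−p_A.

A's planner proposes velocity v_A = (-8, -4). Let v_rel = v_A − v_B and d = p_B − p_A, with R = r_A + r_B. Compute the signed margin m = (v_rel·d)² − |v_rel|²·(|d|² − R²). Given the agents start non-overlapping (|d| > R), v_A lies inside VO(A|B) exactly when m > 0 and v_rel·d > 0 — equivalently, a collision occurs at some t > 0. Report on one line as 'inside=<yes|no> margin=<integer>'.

d = (13, 7),  |d|² = 218;  R = 8+3 = 11,  c = 218−11² = 97
v_rel = (-12, 2),  |v_rel|² = 148;  v_rel·d = (-12)·(13) + (2)·(7) = -142
148·t² + 284·t + 97 = 0  ⇒  m = (-142)² − 148·97 = 5808
m = 5808 > 0,  v_rel·d = -142 < 0  ⇒  outside

inside=no margin=5808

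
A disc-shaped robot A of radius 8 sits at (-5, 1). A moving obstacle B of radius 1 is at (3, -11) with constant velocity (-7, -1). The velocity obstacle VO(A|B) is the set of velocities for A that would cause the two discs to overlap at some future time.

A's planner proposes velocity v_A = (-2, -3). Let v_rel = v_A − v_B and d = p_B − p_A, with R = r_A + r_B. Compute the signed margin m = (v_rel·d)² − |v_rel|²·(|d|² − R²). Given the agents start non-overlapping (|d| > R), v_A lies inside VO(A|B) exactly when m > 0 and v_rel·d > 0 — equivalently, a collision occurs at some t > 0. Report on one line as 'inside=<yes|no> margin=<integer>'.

d = (8, -12),  |d|² = 208;  R = 8+1 = 9,  c = 208−9² = 127
v_rel = (5, -2),  |v_rel|² = 29;  v_rel·d = (5)·(8) + (-2)·(-12) = 64
29·t² − 128·t + 127 = 0  ⇒  m = 64² − 29·127 = 413
m = 413 > 0,  v_rel·d = 64 > 0  ⇒  inside

inside=yes margin=413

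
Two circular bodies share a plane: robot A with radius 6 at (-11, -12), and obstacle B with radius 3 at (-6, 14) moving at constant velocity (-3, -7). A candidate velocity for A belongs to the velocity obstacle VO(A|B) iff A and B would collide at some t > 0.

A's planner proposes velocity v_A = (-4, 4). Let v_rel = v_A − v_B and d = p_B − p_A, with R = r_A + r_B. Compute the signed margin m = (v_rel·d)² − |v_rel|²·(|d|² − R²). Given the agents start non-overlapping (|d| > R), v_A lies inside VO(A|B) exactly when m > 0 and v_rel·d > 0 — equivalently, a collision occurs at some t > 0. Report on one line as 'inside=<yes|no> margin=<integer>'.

d = (5, 26),  |d|² = 701;  R = 6+3 = 9,  c = 701−9² = 620
v_rel = (-1, 11),  |v_rel|² = 122;  v_rel·d = (-1)·(5) + (11)·(26) = 281
122·t² − 562·t + 620 = 0  ⇒  m = 281² − 122·620 = 3321
m = 3321 > 0,  v_rel·d = 281 > 0  ⇒  inside

inside=yes margin=3321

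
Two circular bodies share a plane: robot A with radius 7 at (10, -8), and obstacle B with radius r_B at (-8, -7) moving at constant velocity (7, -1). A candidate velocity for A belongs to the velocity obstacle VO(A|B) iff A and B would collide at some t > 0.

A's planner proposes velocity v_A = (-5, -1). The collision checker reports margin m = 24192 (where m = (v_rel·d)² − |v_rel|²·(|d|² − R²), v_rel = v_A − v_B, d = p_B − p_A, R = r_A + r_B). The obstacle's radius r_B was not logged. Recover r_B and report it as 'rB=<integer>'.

m = 24192
d = (-18, 1);  v_rel = (-12, 0),  |v_rel|² = 144
v_rel×d = (-12)·(1) − (0)·(-18) = -12
since m = R²·144 − (-12)²:  R² = (144 + 24192) / 144 = 169
R = √169 = 13  ⇒  r_B = 13 − 7 = 6

rB=6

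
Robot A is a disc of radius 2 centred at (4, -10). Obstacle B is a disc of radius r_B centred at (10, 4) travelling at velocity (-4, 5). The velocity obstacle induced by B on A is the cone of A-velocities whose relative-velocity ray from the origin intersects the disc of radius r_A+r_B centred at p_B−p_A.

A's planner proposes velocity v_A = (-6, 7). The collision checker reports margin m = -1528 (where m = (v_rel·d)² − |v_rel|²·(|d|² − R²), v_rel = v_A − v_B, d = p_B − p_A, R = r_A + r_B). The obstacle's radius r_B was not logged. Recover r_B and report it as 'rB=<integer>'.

m = -1528
d = (6, 14);  v_rel = (-2, 2),  |v_rel|² = 8
v_rel×d = (-2)·(14) − (2)·(6) = -40
since m = R²·8 − (-40)²:  R² = (1600 + -1528) / 8 = 9
R = √9 = 3  ⇒  r_B = 3 − 2 = 1

rB=1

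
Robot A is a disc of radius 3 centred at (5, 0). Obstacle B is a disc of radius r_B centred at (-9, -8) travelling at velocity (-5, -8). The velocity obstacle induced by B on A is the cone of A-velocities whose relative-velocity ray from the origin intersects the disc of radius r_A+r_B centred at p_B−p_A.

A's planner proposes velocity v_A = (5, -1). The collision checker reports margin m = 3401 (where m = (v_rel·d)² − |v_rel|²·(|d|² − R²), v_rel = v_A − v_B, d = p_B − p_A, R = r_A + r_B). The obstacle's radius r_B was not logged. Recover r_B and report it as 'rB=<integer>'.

m = 3401
d = (-14, -8);  v_rel = (10, 7),  |v_rel|² = 149
v_rel×d = (10)·(-8) − (7)·(-14) = 18
since m = R²·149 − 18²:  R² = (324 + 3401) / 149 = 25
R = √25 = 5  ⇒  r_B = 5 − 3 = 2

rB=2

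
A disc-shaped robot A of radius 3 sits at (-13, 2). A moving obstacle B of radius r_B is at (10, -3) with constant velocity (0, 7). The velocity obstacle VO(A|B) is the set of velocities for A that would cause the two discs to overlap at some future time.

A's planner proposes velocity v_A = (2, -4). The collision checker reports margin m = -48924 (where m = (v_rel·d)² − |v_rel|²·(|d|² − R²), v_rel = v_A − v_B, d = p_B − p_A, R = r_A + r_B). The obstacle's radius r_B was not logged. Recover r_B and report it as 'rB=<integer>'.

m = -48924
d = (23, -5);  v_rel = (2, -11),  |v_rel|² = 125
v_rel×d = (2)·(-5) − (-11)·(23) = 243
since m = R²·125 − 243²:  R² = (59049 + -48924) / 125 = 81
R = √81 = 9  ⇒  r_B = 9 − 3 = 6

rB=6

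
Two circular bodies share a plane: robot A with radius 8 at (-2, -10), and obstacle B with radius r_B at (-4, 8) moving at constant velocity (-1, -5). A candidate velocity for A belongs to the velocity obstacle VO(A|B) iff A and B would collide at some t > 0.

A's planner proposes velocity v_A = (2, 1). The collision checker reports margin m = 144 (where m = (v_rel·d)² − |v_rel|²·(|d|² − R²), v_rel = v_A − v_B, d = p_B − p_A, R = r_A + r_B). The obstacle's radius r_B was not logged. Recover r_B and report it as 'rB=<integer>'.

m = 144
d = (-2, 18);  v_rel = (3, 6),  |v_rel|² = 45
v_rel×d = (3)·(18) − (6)·(-2) = 66
since m = R²·45 − 66²:  R² = (4356 + 144) / 45 = 100
R = √100 = 10  ⇒  r_B = 10 − 8 = 2

rB=2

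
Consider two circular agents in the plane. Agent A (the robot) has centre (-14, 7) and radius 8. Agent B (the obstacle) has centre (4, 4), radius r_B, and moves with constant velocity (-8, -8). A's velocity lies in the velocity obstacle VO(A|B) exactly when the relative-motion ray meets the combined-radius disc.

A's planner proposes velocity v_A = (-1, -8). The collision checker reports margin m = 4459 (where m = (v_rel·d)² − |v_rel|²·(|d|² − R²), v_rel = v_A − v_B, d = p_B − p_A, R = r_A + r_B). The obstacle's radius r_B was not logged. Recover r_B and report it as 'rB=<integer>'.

m = 4459
d = (18, -3);  v_rel = (7, 0),  |v_rel|² = 49
v_rel×d = (7)·(-3) − (0)·(18) = -21
since m = R²·49 − (-21)²:  R² = (441 + 4459) / 49 = 100
R = √100 = 10  ⇒  r_B = 10 − 8 = 2

rB=2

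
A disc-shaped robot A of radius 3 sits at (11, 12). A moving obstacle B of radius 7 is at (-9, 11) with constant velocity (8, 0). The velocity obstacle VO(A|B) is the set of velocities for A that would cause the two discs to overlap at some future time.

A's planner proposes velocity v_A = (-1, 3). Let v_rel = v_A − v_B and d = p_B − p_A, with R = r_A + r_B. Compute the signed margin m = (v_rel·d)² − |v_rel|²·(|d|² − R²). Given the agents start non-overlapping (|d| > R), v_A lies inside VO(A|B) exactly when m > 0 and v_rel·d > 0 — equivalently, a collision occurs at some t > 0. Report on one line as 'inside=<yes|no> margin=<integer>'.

d = (-20, -1),  |d|² = 401;  R = 3+7 = 10,  c = 401−10² = 301
v_rel = (-9, 3),  |v_rel|² = 90;  v_rel·d = (-9)·(-20) + (3)·(-1) = 177
90·t² − 354·t + 301 = 0  ⇒  m = 177² − 90·301 = 4239
m = 4239 > 0,  v_rel·d = 177 > 0  ⇒  inside

inside=yes margin=4239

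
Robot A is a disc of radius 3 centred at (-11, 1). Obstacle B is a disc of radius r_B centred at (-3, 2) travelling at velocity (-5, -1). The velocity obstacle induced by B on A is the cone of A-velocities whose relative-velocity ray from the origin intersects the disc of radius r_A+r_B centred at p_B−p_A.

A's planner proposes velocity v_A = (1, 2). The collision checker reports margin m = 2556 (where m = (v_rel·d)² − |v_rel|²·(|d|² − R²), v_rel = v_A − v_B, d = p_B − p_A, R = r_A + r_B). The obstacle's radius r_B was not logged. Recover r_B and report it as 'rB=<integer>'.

m = 2556
d = (8, 1);  v_rel = (6, 3),  |v_rel|² = 45
v_rel×d = (6)·(1) − (3)·(8) = -18
since m = R²·45 − (-18)²:  R² = (324 + 2556) / 45 = 64
R = √64 = 8  ⇒  r_B = 8 − 3 = 5

rB=5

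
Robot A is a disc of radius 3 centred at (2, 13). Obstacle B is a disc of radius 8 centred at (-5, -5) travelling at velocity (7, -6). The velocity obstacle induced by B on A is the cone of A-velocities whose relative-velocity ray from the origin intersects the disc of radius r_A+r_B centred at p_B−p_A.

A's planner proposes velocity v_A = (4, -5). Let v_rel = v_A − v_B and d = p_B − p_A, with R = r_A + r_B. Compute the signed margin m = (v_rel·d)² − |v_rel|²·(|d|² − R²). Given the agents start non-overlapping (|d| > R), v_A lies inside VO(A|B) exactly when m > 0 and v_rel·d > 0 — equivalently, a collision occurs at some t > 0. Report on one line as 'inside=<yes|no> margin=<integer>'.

d = (-7, -18),  |d|² = 373;  R = 3+8 = 11,  c = 373−11² = 252
v_rel = (-3, 1),  |v_rel|² = 10;  v_rel·d = (-3)·(-7) + (1)·(-18) = 3
10·t² − 6·t + 252 = 0  ⇒  m = 3² − 10·252 = -2511
m = -2511 < 0,  v_rel·d = 3 > 0  ⇒  outside

inside=no margin=-2511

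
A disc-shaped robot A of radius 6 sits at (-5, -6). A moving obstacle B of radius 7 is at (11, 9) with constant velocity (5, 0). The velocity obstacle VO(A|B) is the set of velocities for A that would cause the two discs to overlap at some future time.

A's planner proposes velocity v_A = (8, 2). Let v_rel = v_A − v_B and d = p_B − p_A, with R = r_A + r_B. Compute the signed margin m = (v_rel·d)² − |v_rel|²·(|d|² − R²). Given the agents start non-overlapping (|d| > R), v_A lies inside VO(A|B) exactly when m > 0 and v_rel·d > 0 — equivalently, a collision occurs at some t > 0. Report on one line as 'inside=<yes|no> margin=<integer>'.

d = (16, 15),  |d|² = 481;  R = 6+7 = 13,  c = 481−13² = 312
v_rel = (3, 2),  |v_rel|² = 13;  v_rel·d = (3)·(16) + (2)·(15) = 78
13·t² − 156·t + 312 = 0  ⇒  m = 78² − 13·312 = 2028
m = 2028 > 0,  v_rel·d = 78 > 0  ⇒  inside

inside=yes margin=2028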